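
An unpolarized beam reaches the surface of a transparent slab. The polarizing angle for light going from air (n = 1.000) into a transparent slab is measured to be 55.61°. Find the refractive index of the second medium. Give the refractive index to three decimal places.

Full polarization of the reflected beam means tan θ_B = n₂/n₁, where n₁ is the incident medium (air).
n₂ = n₁ tan θ_B = 1.000 × tan 55.61° = 1.461.

n ≈ 1.461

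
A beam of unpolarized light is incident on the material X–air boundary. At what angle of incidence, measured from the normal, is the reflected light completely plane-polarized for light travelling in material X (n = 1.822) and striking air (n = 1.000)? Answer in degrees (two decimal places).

tan θ_B = n₂/n₁ = 1.000/1.822 = 0.5488. Taking the arctangent, θ_B = 28.76°.

θ_B ≈ 28.76°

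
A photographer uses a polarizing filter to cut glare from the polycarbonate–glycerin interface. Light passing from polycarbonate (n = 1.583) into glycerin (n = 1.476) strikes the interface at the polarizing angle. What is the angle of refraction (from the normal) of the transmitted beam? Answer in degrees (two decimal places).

tan θ_B = n₂/n₁ = 1.476/1.583 = 0.9324, so θ_B = 43.00°.
At Brewster's angle the reflected and refracted rays are perpendicular, so θ_t = 90° − θ_B = 90° − 43.00° = 47.00°.

θ_t ≈ 47.00°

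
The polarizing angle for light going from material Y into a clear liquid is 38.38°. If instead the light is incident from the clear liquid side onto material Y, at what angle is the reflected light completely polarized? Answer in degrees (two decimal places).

θ_B' ≈ 51.62°

The two Brewster angles are complementary: θ_B' = 90° − θ_B = 90° − 38.38° = 51.62°.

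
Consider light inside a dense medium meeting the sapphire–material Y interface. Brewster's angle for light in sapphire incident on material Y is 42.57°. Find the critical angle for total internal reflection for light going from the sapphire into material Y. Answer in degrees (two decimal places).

tan θ_B = n₂/n₁ = tan 42.57° = 0.9186.
Total internal reflection: sin θ_c = n₂/n₁ = 0.9186.
θ_c = arcsin(0.9186) = 66.72°.

θ_c ≈ 66.72°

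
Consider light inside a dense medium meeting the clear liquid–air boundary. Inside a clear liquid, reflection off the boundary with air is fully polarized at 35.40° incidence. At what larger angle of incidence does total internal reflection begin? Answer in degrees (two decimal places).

θ_c ≈ 45.29°

From Brewster, n₂/n₁ = tan θ_B = tan 35.40° = 0.7107.
Then sin θ_c = n₂/n₁ = 0.7107, so θ_c = arcsin 0.7107 = 45.29°.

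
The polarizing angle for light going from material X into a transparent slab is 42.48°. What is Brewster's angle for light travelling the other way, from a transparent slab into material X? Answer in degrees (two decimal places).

θ_B' ≈ 47.52°

tan θ_B' = n₁/n₂ = 1/tan θ_B, so θ_B' = 90° − θ_B.
θ_B' = 90° − 42.48° = 47.52°.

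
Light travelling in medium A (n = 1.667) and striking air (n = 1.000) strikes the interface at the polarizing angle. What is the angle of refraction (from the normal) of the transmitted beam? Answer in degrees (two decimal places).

tan θ_B = n₂/n₁ = 1.000/1.667 = 0.5999, so θ_B = 30.96°.
At Brewster's angle the reflected and refracted rays are perpendicular, so θ_t = 90° − θ_B = 90° − 30.96° = 59.04°.

θ_t ≈ 59.04°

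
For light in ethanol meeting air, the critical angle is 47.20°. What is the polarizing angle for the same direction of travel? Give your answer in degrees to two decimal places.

n₂/n₁ = sin θ_c = sin 47.20° = 0.7337.
tan θ_B equals the same ratio, so θ_B = arctan(0.7337) = 36.27°.

θ_B ≈ 36.27°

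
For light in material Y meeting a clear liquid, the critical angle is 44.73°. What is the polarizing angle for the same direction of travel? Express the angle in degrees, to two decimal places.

θ_B ≈ 35.14°

sin θ_c = n₂/n₁, so n₂/n₁ = sin 44.73° = 0.7038.
Brewster: tan θ_B = n₂/n₁ = 0.7038.
θ_B = arctan(0.7038) = 35.14°.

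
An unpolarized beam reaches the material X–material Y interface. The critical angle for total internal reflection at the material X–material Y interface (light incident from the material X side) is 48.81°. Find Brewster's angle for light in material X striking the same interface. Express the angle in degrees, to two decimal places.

sin θ_c = n₂/n₁, so n₂/n₁ = sin 48.81° = 0.7525.
Brewster: tan θ_B = n₂/n₁ = 0.7525.
θ_B = arctan(0.7525) = 36.96°.

θ_B ≈ 36.96°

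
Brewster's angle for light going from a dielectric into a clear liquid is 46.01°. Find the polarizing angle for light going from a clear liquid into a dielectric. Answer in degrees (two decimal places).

θ_B' ≈ 43.99°

tan θ_B' = n₁/n₂ = 1/tan θ_B, so θ_B' = 90° − θ_B.
θ_B' = 90° − 46.01° = 43.99°.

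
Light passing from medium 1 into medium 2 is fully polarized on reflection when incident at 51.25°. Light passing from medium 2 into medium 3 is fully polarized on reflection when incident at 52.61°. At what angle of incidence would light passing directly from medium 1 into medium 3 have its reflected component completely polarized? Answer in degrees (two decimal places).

tan θ_B(1→2) = n₂/n₁ = tan 51.25° = 1.2460.
tan θ_B(2→3) = n₃/n₂ = tan 52.61° = 1.3084.
n₃/n₁ = 1.6303. Then tan θ_B(1→3) = n₃/n₁, so θ_B(1→3) = arctan(1.6303) = 58.48°.

θ_B ≈ 58.48°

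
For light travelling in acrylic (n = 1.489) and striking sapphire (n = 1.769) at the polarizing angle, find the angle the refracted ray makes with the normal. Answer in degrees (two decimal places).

θ_t ≈ 40.09°

tan θ_B = n₂/n₁ = 1.769/1.489 = 1.1880, so θ_B = 49.91°.
Since θ_B + θ_t = 90° at Brewster incidence, θ_t = 90° − 49.91° = 40.09°.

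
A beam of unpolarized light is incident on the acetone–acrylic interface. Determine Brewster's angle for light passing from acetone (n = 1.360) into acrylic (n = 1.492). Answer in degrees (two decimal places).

The reflected p-component vanishes when tan θ_B = n₂/n₁.
Brewster's condition: tan θ_B = n₂/n₁ = 1.492/1.360 = 1.0971.
So θ_B = arctan 1.0971 = 47.65°.

θ_B ≈ 47.65°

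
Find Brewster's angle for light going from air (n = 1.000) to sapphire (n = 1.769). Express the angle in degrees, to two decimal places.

θ_B ≈ 60.52°

Brewster's condition: tan θ_B = n₂/n₁ = 1.769/1.000 = 1.7690.
θ_B = arctan(1.7690) = 60.52°.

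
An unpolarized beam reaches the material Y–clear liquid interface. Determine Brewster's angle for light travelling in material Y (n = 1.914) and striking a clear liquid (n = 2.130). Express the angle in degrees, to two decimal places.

θ_B ≈ 48.06°

The reflected p-component vanishes when tan θ_B = n₂/n₁.
Brewster's condition: tan θ_B = n₂/n₁ = 2.130/1.914 = 1.1129.
So θ_B = arctan 1.1129 = 48.06°.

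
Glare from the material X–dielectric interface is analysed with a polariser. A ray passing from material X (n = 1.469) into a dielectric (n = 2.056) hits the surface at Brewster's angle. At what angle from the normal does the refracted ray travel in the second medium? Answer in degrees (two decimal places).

θ_B = arctan(n₂/n₁) = arctan(2.056/1.469) = 54.45°.
The refracted ray is perpendicular to the reflected ray, so θ_t = 90° − θ_B = 35.55°.

θ_t ≈ 35.55°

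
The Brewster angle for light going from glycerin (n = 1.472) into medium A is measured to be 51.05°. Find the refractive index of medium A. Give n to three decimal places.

n ≈ 1.821

At the Brewster angle, tan θ_B = n₂/n₁ with n₁ on the incident side (glycerin) and n₂ on the transmitted side (medium A).
n₂ = n₁ tan θ_B = 1.472 × tan 51.05° = 1.821.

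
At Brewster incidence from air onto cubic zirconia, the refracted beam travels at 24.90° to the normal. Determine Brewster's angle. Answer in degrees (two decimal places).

At Brewster's angle the reflected and refracted rays are perpendicular, so θ_B + θ_t = 90°.
θ_B = 90° − 24.90° = 65.10°.

θ_B ≈ 65.10°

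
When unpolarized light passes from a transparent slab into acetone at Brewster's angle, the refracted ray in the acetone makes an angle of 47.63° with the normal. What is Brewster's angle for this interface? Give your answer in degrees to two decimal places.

θ_B ≈ 42.37°

At Brewster's angle the reflected and refracted rays are perpendicular, so θ_B + θ_t = 90°.
θ_B = 90° − 47.63° = 42.37°.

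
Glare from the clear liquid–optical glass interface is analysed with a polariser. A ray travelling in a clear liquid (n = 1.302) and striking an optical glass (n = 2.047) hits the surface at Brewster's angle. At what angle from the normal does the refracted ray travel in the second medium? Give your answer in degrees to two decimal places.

First find Brewster's angle: tan θ_B = 2.047/1.302 = 1.5722, giving θ_B = 57.54°.
The refracted ray is perpendicular to the reflected ray, so θ_t = 90° − θ_B = 32.46°.

θ_t ≈ 32.46°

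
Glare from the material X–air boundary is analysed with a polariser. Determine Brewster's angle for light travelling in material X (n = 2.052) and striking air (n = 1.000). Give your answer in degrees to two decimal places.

tan θ_B = n₂/n₁ = 1.000/2.052 = 0.4873.
θ_B = arctan(0.4873) = 25.98°.

θ_B ≈ 25.98°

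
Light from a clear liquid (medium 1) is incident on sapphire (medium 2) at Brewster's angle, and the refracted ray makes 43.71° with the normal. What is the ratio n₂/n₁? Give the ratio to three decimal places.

θ_B + θ_t = 90°, so θ_B = 90° − 43.71° = 46.29°.
Then n₂/n₁ = tan θ_B = tan 46.29° = 1.046.

n₂/n₁ ≈ 1.046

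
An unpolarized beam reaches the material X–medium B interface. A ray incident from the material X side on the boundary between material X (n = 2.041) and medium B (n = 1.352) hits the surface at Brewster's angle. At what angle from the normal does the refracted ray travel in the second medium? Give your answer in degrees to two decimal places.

tan θ_B = n₂/n₁ = 1.352/2.041 = 0.6624, so θ_B = 33.52°.
Since θ_B + θ_t = 90° at Brewster incidence, θ_t = 90° − 33.52° = 56.48°.

θ_t ≈ 56.48°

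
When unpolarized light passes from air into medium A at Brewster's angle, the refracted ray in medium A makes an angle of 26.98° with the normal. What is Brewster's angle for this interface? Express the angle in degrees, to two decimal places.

θ_B ≈ 63.02°

At Brewster's angle the reflected and refracted rays are perpendicular, so θ_B + θ_t = 90°.
θ_B = 90° − 26.98° = 63.02°.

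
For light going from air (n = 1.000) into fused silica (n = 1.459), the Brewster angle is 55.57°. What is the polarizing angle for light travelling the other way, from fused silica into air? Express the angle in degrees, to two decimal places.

θ_B' ≈ 34.43°

Reversing the direction swaps n₁ and n₂, so tan θ_B' = 1/tan θ_B and θ_B' = 90° − θ_B.
Hence θ_B' = 90° − 55.57° = 34.43°.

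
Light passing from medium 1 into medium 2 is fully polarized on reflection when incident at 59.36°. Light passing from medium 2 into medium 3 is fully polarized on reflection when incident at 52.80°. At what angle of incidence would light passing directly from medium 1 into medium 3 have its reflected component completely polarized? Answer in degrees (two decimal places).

n₂/n₁ = tan 59.36° = 1.6882 and n₃/n₂ = tan 52.80° = 1.3175.
So n₃/n₁ = (n₂/n₁)(n₃/n₂) = 1.6882 × 1.3175 = 2.2241.
θ_B(1→3) = arctan(2.2241) = 65.79°.

θ_B ≈ 65.79°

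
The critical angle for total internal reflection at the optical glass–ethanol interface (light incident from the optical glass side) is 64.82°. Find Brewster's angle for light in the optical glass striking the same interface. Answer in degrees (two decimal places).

θ_B ≈ 42.14°

At the critical angle sin θ_c = n₂/n₁, giving n₂/n₁ = sin 64.82° = 0.9050.
Then tan θ_B = n₂/n₁ = 0.9050, so θ_B = arctan 0.9050 = 42.14°.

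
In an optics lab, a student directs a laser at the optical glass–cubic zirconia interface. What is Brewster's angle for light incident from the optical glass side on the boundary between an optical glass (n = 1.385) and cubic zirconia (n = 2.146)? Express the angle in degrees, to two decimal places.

θ_B ≈ 57.16°

At Brewster's angle the reflected and refracted rays are perpendicular, which with Snell's law gives tan θ_B = n₂/n₁.
Brewster's condition: tan θ_B = n₂/n₁ = 2.146/1.385 = 1.5495. Taking the arctangent, θ_B = 57.16°.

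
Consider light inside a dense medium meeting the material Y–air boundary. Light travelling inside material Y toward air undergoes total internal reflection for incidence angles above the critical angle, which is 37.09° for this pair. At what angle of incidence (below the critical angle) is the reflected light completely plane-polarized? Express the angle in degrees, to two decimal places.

θ_B ≈ 31.09°

At the critical angle sin θ_c = n₂/n₁, giving n₂/n₁ = sin 37.09° = 0.6031.
Then tan θ_B = n₂/n₁ = 0.6031, so θ_B = arctan 0.6031 = 31.09°.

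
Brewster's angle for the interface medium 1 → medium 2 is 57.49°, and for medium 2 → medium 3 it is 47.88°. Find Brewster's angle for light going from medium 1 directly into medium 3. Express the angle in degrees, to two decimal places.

Each Brewster angle gives a ratio: n₂/n₁ = tan 57.49° = 1.5691, n₃/n₂ = tan 47.88° = 1.1059.
Multiplying, n₃/n₁ = 1.5691 × 1.1059 = 1.7353, and θ_B(1→3) = arctan 1.7353 = 60.05°.

θ_B ≈ 60.05°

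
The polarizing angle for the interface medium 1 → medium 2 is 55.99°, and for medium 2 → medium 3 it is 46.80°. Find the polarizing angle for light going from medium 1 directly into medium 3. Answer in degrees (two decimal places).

n₂/n₁ = tan 55.99° = 1.4820 and n₃/n₂ = tan 46.80° = 1.0649.
Multiplying, n₃/n₁ = 1.4820 × 1.0649 = 1.5782, and θ_B(1→3) = arctan 1.5782 = 57.64°.

θ_B ≈ 57.64°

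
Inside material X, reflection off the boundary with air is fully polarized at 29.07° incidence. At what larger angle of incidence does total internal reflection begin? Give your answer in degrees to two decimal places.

θ_c ≈ 33.77°

tan θ_B = n₂/n₁ = tan 29.07° = 0.5559.
Total internal reflection: sin θ_c = n₂/n₁ = 0.5559.
θ_c = arcsin(0.5559) = 33.77°.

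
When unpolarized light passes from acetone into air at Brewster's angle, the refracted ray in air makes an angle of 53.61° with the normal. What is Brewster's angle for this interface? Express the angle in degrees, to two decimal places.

At Brewster's angle the reflected and refracted rays are perpendicular, so θ_B + θ_t = 90°.
So θ_B = 90° − θ_t = 90° − 53.61° = 36.39°.

θ_B ≈ 36.39°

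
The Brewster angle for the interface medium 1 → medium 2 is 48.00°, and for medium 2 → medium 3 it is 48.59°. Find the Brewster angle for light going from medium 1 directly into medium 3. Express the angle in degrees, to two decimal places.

Each Brewster angle gives a ratio: n₂/n₁ = tan 48.00° = 1.1106, n₃/n₂ = tan 48.59° = 1.1339.
Multiplying, n₃/n₁ = 1.1106 × 1.1339 = 1.2593, and θ_B(1→3) = arctan 1.2593 = 51.55°.

θ_B ≈ 51.55°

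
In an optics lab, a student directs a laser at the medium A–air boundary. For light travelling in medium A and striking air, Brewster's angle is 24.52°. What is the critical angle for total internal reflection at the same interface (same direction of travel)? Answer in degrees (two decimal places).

tan θ_B = n₂/n₁ = tan 24.52° = 0.4561.
Total internal reflection: sin θ_c = n₂/n₁ = 0.4561.
θ_c = arcsin(0.4561) = 27.14°.

θ_c ≈ 27.14°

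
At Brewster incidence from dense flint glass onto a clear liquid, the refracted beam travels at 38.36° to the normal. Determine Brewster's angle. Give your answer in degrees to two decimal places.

θ_B ≈ 51.64°

Since the reflected and refracted rays are at right angles at the polarizing angle, θ_B + θ_t = 90°.
So θ_B = 90° − θ_t = 90° − 38.36° = 51.64°.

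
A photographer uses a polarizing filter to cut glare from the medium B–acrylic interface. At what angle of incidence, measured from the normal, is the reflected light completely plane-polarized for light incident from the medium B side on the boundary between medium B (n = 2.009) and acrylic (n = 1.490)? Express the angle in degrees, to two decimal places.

Here n₂/n₁ = 1.490/2.009 = 0.7417, and Brewster's law gives tan θ_B = n₂/n₁.
θ_B = arctan(0.7417) = 36.56°.

θ_B ≈ 36.56°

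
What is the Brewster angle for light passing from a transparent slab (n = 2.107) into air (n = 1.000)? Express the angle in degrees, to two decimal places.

Here n₂/n₁ = 1.000/2.107 = 0.4746, and Brewster's law gives tan θ_B = n₂/n₁.
So θ_B = arctan 0.4746 = 25.39°.

θ_B ≈ 25.39°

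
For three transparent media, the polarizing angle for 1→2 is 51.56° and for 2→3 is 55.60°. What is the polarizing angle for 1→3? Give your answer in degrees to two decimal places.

θ_B ≈ 61.48°

Each Brewster angle gives a ratio: n₂/n₁ = tan 51.56° = 1.2599, n₃/n₂ = tan 55.60° = 1.4605.
n₃/n₁ = 1.8400. Then tan θ_B(1→3) = n₃/n₁, so θ_B(1→3) = arctan(1.8400) = 61.48°.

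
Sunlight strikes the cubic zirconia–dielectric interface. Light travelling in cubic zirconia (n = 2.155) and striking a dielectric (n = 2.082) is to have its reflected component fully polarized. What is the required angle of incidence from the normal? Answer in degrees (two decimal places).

Here n₂/n₁ = 2.082/2.155 = 0.9661, and Brewster's law gives tan θ_B = n₂/n₁.
θ_B = arctan(0.9661) = 44.01°.

θ_B ≈ 44.01°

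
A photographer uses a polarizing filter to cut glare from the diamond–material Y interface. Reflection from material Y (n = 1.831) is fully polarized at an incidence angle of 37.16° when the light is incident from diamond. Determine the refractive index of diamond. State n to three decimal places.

n ≈ 2.416

At Brewster's angle, tan θ_B = n₂/n₁ with n₁ on the incident side (diamond) and n₂ on the transmitted side (material Y).
n₁ = n₂ / tan θ_B = 1.831 / tan 37.16° = 2.416.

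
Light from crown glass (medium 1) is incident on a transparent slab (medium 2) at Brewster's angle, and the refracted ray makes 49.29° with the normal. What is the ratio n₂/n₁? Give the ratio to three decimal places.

n₂/n₁ ≈ 0.860

θ_B + θ_t = 90°, so θ_B = 90° − 49.29° = 40.71°.
Then n₂/n₁ = tan θ_B = tan 40.71° = 0.860.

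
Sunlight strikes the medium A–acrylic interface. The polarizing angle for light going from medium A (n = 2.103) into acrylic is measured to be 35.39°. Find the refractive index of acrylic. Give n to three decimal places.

n ≈ 1.494

Full polarization of the reflected beam means tan θ_B = n₂/n₁, where n₁ is the incident medium (medium A).
n₂ = n₁ tan θ_B = 2.103 × tan 35.39° = 1.494.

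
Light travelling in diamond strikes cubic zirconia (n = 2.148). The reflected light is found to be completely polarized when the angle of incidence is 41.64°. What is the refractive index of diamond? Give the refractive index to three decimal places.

n ≈ 2.416

Brewster's law: tan θ_B = n₂/n₁ (light incident in diamond, refracted into cubic zirconia).
n₁ = n₂ / tan θ_B = 2.148 / tan 41.64° = 2.416.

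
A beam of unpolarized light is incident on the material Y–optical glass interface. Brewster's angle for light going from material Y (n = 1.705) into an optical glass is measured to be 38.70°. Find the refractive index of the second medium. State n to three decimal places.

n ≈ 1.366

Full polarization of the reflected beam means tan θ_B = n₂/n₁, where n₁ is the incident medium (material Y).
n₂ = n₁ tan θ_B = 1.705 × tan 38.70° = 1.366.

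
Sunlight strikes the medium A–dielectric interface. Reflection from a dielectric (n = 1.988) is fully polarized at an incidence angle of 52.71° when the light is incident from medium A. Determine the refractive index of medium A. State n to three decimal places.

At Brewster's angle, tan θ_B = n₂/n₁ with n₁ on the incident side (medium A) and n₂ on the transmitted side (a dielectric).
n₁ = n₂ / tan θ_B = 1.988 / tan 52.71° = 1.514.

n ≈ 1.514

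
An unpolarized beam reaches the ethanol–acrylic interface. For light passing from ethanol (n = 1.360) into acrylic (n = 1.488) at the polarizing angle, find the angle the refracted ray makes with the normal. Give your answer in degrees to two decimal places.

First find Brewster's angle: tan θ_B = 1.488/1.360 = 1.0941, giving θ_B = 47.57°.
Since θ_B + θ_t = 90° at Brewster incidence, θ_t = 90° − 47.57° = 42.43°.

θ_t ≈ 42.43°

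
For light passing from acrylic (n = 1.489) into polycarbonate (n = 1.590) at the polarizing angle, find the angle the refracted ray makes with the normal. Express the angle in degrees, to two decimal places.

θ_t ≈ 43.12°

First find Brewster's angle: tan θ_B = 1.590/1.489 = 1.0678, giving θ_B = 46.88°.
Since θ_B + θ_t = 90° at Brewster incidence, θ_t = 90° − 46.88° = 43.12°.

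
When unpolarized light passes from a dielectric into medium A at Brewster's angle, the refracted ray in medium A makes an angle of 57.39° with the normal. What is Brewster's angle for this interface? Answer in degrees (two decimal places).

Since the reflected and refracted rays are at right angles at the polarizing angle, θ_B + θ_t = 90°.
θ_B = 90° − 57.39° = 32.61°.

θ_B ≈ 32.61°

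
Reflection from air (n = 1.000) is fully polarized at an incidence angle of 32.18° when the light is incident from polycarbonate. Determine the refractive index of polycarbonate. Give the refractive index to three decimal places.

Brewster's law: tan θ_B = n₂/n₁ (light incident in polycarbonate, refracted into air).
n₁ = n₂ / tan θ_B = 1.000 / tan 32.18° = 1.589.

n ≈ 1.589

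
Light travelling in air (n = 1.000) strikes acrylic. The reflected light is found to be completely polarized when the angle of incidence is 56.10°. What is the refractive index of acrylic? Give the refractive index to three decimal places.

Full polarization of the reflected beam means tan θ_B = n₂/n₁, where n₁ is the incident medium (air).
n₂ = n₁ tan θ_B = 1.000 × tan 56.10° = 1.488.

n ≈ 1.488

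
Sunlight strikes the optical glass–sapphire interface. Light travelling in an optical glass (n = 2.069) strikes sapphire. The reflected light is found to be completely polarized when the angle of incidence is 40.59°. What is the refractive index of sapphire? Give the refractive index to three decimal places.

At Brewster's angle, tan θ_B = n₂/n₁ with n₁ on the incident side (an optical glass) and n₂ on the transmitted side (sapphire).
n₂ = n₁ tan θ_B = 2.069 × tan 40.59° = 1.773.

n ≈ 1.773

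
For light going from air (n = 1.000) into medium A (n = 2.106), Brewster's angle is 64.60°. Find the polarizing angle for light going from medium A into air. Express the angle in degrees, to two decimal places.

θ_B' ≈ 25.40°

The two Brewster angles are complementary: θ_B' = 90° − θ_B = 90° − 64.60° = 25.40°.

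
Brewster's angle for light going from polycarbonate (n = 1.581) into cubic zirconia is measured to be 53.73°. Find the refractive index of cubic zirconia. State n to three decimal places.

n ≈ 2.155

At Brewster's angle, tan θ_B = n₂/n₁ with n₁ on the incident side (polycarbonate) and n₂ on the transmitted side (cubic zirconia).
n₂ = n₁ tan θ_B = 1.581 × tan 53.73° = 2.155.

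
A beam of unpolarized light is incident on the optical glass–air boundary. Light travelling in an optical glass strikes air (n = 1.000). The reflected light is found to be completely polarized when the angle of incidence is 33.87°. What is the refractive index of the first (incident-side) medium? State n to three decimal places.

Brewster's law: tan θ_B = n₂/n₁ (light incident in an optical glass, refracted into air).
n₁ = n₂ / tan θ_B = 1.000 / tan 33.87° = 1.490.

n ≈ 1.490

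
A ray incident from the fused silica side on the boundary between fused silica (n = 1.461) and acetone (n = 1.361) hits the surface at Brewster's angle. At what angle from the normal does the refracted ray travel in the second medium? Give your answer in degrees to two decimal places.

θ_t ≈ 47.03°

First find Brewster's angle: tan θ_B = 1.361/1.461 = 0.9316, giving θ_B = 42.97°.
Since θ_B + θ_t = 90° at Brewster incidence, θ_t = 90° − 42.97° = 47.03°.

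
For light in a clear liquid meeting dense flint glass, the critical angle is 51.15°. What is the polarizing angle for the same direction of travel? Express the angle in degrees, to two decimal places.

n₂/n₁ = sin θ_c = sin 51.15° = 0.7788.
tan θ_B equals the same ratio, so θ_B = arctan(0.7788) = 37.91°.

θ_B ≈ 37.91°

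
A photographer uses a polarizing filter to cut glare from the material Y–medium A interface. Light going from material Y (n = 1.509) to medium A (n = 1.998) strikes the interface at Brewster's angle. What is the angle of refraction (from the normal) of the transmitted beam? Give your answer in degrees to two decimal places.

θ_t ≈ 37.06°

First find Brewster's angle: tan θ_B = 1.998/1.509 = 1.3241, giving θ_B = 52.94°.
At Brewster's angle the reflected and refracted rays are perpendicular, so θ_t = 90° − θ_B = 90° − 52.94° = 37.06°.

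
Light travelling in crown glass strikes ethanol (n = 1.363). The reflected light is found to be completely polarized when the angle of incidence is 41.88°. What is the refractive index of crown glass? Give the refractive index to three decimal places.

Brewster's law: tan θ_B = n₂/n₁ (light incident in crown glass, refracted into ethanol).
n₁ = n₂ / tan θ_B = 1.363 / tan 41.88° = 1.520.

n ≈ 1.520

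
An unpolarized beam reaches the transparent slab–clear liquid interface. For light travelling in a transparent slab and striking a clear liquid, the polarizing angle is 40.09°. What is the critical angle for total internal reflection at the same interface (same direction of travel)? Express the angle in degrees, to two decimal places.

From Brewster, n₂/n₁ = tan θ_B = tan 40.09° = 0.8418.
Then sin θ_c = n₂/n₁ = 0.8418, so θ_c = arcsin 0.8418 = 57.33°.

θ_c ≈ 57.33°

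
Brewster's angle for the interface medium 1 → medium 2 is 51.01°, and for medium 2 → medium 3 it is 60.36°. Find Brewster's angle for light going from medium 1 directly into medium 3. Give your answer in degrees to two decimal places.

Each Brewster angle gives a ratio: n₂/n₁ = tan 51.01° = 1.2353, n₃/n₂ = tan 60.36° = 1.7575.
So n₃/n₁ = (n₂/n₁)(n₃/n₂) = 1.2353 × 1.7575 = 2.1711.
θ_B(1→3) = arctan(2.1711) = 65.27°.

θ_B ≈ 65.27°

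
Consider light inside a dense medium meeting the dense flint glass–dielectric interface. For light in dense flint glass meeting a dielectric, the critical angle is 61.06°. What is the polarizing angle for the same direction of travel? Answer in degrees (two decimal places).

n₂/n₁ = sin θ_c = sin 61.06° = 0.8751.
tan θ_B equals the same ratio, so θ_B = arctan(0.8751) = 41.19°.

θ_B ≈ 41.19°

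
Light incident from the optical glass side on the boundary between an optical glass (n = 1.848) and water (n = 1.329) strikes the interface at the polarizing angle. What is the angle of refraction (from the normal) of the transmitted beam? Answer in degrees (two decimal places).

θ_t ≈ 54.28°

tan θ_B = n₂/n₁ = 1.329/1.848 = 0.7192, so θ_B = 35.72°.
The refracted ray is perpendicular to the reflected ray, so θ_t = 90° − θ_B = 54.28°.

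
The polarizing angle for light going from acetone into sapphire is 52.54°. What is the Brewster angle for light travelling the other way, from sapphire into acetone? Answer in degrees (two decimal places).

Reversing the direction swaps n₁ and n₂, so tan θ_B' = 1/tan θ_B and θ_B' = 90° − θ_B.
Hence θ_B' = 90° − 52.54° = 37.46°.

θ_B' ≈ 37.46°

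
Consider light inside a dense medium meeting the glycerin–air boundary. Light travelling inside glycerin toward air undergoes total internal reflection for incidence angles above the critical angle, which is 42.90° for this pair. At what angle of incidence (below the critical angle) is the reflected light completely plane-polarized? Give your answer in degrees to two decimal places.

n₂/n₁ = sin θ_c = sin 42.90° = 0.6807.
tan θ_B equals the same ratio, so θ_B = arctan(0.6807) = 34.24°.

θ_B ≈ 34.24°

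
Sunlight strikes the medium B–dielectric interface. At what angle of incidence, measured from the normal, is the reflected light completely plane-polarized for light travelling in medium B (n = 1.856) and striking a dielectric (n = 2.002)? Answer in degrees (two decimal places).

tan θ_B = n₂/n₁ = 2.002/1.856 = 1.0787. Taking the arctangent, θ_B = 47.17°.

θ_B ≈ 47.17°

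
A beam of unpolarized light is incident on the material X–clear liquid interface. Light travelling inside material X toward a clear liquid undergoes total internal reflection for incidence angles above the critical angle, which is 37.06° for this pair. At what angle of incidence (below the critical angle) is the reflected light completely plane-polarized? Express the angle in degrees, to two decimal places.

θ_B ≈ 31.08°

At the critical angle sin θ_c = n₂/n₁, giving n₂/n₁ = sin 37.06° = 0.6027.
Then tan θ_B = n₂/n₁ = 0.6027, so θ_B = arctan 0.6027 = 31.08°.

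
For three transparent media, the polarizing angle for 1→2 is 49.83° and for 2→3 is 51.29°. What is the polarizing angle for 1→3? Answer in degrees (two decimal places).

tan θ_B(1→2) = n₂/n₁ = tan 49.83° = 1.1846.
tan θ_B(2→3) = n₃/n₂ = tan 51.29° = 1.2478.
n₃/n₁ = 1.4781. Then tan θ_B(1→3) = n₃/n₁, so θ_B(1→3) = arctan(1.4781) = 55.92°.

θ_B ≈ 55.92°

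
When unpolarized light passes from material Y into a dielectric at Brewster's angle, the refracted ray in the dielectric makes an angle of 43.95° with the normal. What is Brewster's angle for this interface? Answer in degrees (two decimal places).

θ_B ≈ 46.05°

Since the reflected and refracted rays are at right angles at the polarizing angle, θ_B + θ_t = 90°.
θ_B = 90° − 43.95° = 46.05°.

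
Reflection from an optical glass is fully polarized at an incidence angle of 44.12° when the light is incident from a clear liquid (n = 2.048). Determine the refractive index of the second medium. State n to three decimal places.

n ≈ 1.986

Brewster's law: tan θ_B = n₂/n₁ (light incident in a clear liquid, refracted into an optical glass).
n₂ = n₁ tan θ_B = 2.048 × tan 44.12° = 1.986.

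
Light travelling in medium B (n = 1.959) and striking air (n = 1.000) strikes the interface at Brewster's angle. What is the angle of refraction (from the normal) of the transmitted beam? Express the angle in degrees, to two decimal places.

θ_B = arctan(n₂/n₁) = arctan(1.000/1.959) = 27.04°.
Since θ_B + θ_t = 90° at Brewster incidence, θ_t = 90° − 27.04° = 62.96°.

θ_t ≈ 62.96°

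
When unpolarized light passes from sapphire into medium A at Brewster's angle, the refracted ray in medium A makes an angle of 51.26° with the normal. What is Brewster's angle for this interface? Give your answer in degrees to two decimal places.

θ_B ≈ 38.74°

Brewster's condition makes the reflected and refracted beams perpendicular: θ_B + θ_t = 90°.
So θ_B = 90° − θ_t = 90° − 51.26° = 38.74°.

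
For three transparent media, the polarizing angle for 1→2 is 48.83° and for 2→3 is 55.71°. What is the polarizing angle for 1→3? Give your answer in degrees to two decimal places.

n₂/n₁ = tan 48.83° = 1.1435 and n₃/n₂ = tan 55.71° = 1.4665.
So n₃/n₁ = (n₂/n₁)(n₃/n₂) = 1.1435 × 1.4665 = 1.6769.
θ_B(1→3) = arctan(1.6769) = 59.19°.

θ_B ≈ 59.19°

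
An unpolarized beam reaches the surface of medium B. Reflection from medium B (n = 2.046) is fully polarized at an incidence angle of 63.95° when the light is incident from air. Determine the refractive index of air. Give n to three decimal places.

At Brewster's angle, tan θ_B = n₂/n₁ with n₁ on the incident side (air) and n₂ on the transmitted side (medium B).
n₁ = n₂ / tan θ_B = 2.046 / tan 63.95° = 1.000.

n ≈ 1.000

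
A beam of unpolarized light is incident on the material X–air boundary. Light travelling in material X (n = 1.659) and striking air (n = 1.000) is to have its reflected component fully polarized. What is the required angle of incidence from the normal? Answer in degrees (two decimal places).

The reflected p-component vanishes when tan θ_B = n₂/n₁.
Here n₂/n₁ = 1.000/1.659 = 0.6028, and Brewster's law gives tan θ_B = n₂/n₁.
θ_B = arctan(0.6028) = 31.08°.

θ_B ≈ 31.08°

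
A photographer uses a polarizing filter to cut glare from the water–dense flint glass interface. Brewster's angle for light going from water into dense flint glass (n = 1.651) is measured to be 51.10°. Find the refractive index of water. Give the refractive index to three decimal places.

n ≈ 1.332

Brewster's law: tan θ_B = n₂/n₁ (light incident in water, refracted into dense flint glass).
n₁ = n₂ / tan θ_B = 1.651 / tan 51.10° = 1.332.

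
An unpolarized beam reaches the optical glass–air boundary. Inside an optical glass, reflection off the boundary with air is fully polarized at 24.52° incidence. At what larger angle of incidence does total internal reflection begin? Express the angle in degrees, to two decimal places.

θ_c ≈ 27.14°

n₂/n₁ = tan 24.52° = 0.4561; the critical angle satisfies sin θ_c = n₂/n₁.
θ_c = arcsin(0.4561) = 27.14°.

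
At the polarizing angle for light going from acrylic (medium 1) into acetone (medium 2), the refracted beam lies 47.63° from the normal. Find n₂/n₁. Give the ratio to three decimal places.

n₂/n₁ ≈ 0.912

At Brewster incidence θ_B = 90° − θ_t = 90° − 47.63° = 42.37°.
tan θ_B = n₂/n₁, so n₂/n₁ = tan 42.37° = 0.912.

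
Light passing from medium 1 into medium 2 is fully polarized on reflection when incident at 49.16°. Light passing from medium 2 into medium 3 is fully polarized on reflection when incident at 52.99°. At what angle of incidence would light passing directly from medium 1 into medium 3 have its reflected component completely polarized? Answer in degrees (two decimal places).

n₂/n₁ = tan 49.16° = 1.1569 and n₃/n₂ = tan 52.99° = 1.3266.
So n₃/n₁ = (n₂/n₁)(n₃/n₂) = 1.1569 × 1.3266 = 1.5347.
θ_B(1→3) = arctan(1.5347) = 56.91°.

θ_B ≈ 56.91°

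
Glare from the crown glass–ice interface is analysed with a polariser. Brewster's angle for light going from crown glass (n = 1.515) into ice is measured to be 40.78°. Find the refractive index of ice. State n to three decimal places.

At Brewster's angle, tan θ_B = n₂/n₁ with n₁ on the incident side (crown glass) and n₂ on the transmitted side (ice).
n₂ = n₁ tan θ_B = 1.515 × tan 40.78° = 1.307.

n ≈ 1.307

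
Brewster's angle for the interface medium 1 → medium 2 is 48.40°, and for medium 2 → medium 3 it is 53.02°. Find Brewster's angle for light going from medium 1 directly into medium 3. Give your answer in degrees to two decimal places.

Each Brewster angle gives a ratio: n₂/n₁ = tan 48.40° = 1.1263, n₃/n₂ = tan 53.02° = 1.3280.
Multiplying, n₃/n₁ = 1.1263 × 1.3280 = 1.4958, and θ_B(1→3) = arctan 1.4958 = 56.24°.

θ_B ≈ 56.24°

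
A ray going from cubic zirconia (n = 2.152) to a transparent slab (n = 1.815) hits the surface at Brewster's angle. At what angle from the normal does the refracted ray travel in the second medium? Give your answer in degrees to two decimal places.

θ_t ≈ 49.86°

θ_B = arctan(n₂/n₁) = arctan(1.815/2.152) = 40.14°.
Since θ_B + θ_t = 90° at Brewster incidence, θ_t = 90° − 40.14° = 49.86°.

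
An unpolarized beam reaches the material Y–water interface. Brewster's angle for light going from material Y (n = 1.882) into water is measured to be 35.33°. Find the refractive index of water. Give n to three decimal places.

Brewster's law: tan θ_B = n₂/n₁ (light incident in material Y, refracted into water).
n₂ = n₁ tan θ_B = 1.882 × tan 35.33° = 1.334.

n ≈ 1.334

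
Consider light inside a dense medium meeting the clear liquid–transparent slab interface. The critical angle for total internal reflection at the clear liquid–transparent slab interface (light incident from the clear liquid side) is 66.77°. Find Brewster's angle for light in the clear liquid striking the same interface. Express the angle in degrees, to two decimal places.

θ_B ≈ 42.58°

n₂/n₁ = sin θ_c = sin 66.77° = 0.9189.
tan θ_B equals the same ratio, so θ_B = arctan(0.9189) = 42.58°.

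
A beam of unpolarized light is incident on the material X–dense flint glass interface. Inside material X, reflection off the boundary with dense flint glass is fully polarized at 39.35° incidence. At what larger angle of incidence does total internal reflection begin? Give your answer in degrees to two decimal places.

From Brewster, n₂/n₁ = tan θ_B = tan 39.35° = 0.8199.
Then sin θ_c = n₂/n₁ = 0.8199, so θ_c = arcsin 0.8199 = 55.08°.

θ_c ≈ 55.08°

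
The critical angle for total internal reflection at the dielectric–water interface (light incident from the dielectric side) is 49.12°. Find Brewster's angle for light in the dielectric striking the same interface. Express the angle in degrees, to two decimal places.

n₂/n₁ = sin θ_c = sin 49.12° = 0.7561.
tan θ_B equals the same ratio, so θ_B = arctan(0.7561) = 37.09°.

θ_B ≈ 37.09°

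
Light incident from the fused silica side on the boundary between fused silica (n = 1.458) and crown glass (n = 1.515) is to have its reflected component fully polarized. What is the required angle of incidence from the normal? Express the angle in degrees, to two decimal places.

The reflected p-component vanishes when tan θ_B = n₂/n₁.
Brewster's condition: tan θ_B = n₂/n₁ = 1.515/1.458 = 1.0391.
So θ_B = arctan 1.0391 = 46.10°.

θ_B ≈ 46.10°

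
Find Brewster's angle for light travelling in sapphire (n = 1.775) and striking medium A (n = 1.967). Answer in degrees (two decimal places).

θ_B ≈ 47.94°

tan θ_B = n₂/n₁ = 1.967/1.775 = 1.1082.
θ_B = arctan(1.1082) = 47.94°.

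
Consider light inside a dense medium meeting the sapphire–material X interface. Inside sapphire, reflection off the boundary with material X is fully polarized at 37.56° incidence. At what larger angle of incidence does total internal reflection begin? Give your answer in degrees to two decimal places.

n₂/n₁ = tan 37.56° = 0.7690; the critical angle satisfies sin θ_c = n₂/n₁.
θ_c = arcsin(0.7690) = 50.26°.

θ_c ≈ 50.26°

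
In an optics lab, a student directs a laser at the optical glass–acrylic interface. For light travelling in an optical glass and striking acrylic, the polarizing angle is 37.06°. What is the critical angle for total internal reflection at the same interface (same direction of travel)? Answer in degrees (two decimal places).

tan θ_B = n₂/n₁ = tan 37.06° = 0.7552.
Total internal reflection: sin θ_c = n₂/n₁ = 0.7552.
θ_c = arcsin(0.7552) = 49.04°.

θ_c ≈ 49.04°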